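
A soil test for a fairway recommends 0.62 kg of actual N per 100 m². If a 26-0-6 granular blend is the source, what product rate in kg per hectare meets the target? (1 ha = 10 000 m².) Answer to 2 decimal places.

238.46 kg of product per hectare

Product per 100 m² = 0.62 / 26% = 2.38462 kg.
Convert to per hectare: 2.38462 × 100 = 238.462 kg.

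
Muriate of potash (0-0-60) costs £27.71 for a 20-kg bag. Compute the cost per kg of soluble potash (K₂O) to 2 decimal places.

K₂O in bag = 20 × 60% = 12 kg.
Cost per kg K₂O = £27.71 / 12 = £2.3092.

£2.31 per kg K₂O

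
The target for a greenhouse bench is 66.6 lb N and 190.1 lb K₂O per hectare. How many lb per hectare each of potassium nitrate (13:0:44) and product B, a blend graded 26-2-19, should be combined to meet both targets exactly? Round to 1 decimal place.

409.9 lb potassium nitrate, 51.2 lb product B

Per-hectare balance (a = potassium nitrate, b = product B):
N: 0.13·a + 0.26·b = 66.6
K₂O: 0.44·a + 0.19·b = 190.1
From row1: a = (66.6 − 0.26·b) / 0.13.
Into row2: 0.44·(66.6 − 0.26·b)/0.13 + 0.19·b = 190.1 → b = 51.1817, a = 409.944.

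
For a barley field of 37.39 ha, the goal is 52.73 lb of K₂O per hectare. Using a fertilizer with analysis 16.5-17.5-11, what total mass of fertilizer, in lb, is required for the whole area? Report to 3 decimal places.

Product per hectare = 52.73 / 11% = 479.364 lb.
Total product = 479.364 × 37.39 = 17923.4064 lb.

17923.406 lb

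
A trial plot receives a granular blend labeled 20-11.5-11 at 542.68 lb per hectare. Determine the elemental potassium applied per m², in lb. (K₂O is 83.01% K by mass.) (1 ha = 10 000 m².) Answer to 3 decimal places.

0.005 lb K per sq m

K₂O per hectare = 542.68 × 11% = 59.6948 lb.
Elemental K = 59.6948 × 0.8301 = 49.5527 lb per hectare.
Convert to per m²: 49.5527 × 0.0001 = 0.00495527 lb.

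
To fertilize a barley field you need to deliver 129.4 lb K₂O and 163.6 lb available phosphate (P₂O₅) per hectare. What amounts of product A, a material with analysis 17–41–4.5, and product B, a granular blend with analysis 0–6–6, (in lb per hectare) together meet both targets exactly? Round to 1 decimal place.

93.7 lb product A, 2086.4 lb product B

With a, b = lb per hectare of product A and product B:
K₂O: 0.045·a + 0.06·b = 129.4
P₂O₅: 0.41·a + 0.06·b = 163.6
Eliminate a: (row1) − 0.045/0.41·(row2) → 0.0534146·b = 111.444, so b = 2086.39.
Back-substitute: a = (129.4 − 0.06·2086.39) / 0.045 = 93.6986.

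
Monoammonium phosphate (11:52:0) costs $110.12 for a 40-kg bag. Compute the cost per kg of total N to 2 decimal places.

N in bag = 40 × 11% = 4.4 kg.
Cost per kg N = $110.12 / 4.4 = $25.0273.

$25.03 per kg N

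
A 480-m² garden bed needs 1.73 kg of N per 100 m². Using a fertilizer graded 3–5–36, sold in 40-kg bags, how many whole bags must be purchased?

Product per 100 m² = 1.73 / 3% = 57.6667 kg.
Total product = 57.6667 × 480 / 100 = 276.8 kg.
Bags = ⌈276.8 / 40⌉ = 7.

7 bags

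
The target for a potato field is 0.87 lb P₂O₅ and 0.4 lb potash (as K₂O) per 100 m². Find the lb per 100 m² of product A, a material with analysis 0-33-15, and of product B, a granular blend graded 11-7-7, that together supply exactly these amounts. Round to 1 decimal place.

Per-100 m² balance (a = product A, b = product B):
P₂O₅: 0.33·a + 0.07·b = 0.87
K₂O: 0.15·a + 0.07·b = 0.4
Solving simultaneously: a = 2.61111, b = 0.119048.

2.6 lb product A, 0.1 lb product B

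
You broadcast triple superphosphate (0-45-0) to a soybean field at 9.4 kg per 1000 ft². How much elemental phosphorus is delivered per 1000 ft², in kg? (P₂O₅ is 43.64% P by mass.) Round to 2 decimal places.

P₂O₅ per 1000 ft² = 9.4 × 45% = 4.23 kg.
Elemental P = 4.23 × 0.4364 = 1.84597 kg per 1000 ft².

1.85 kg P per thousand sq ft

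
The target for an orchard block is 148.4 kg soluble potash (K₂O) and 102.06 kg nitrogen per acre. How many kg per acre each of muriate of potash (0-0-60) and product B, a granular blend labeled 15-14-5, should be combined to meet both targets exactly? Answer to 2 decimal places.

Per-acre balance (a = muriate of potash, b = product B):
K₂O: 0.6·a + 0.05·b = 148.4
N: 0·a + 0.15·b = 102.06
Solving simultaneously: a = 190.633, b = 680.4.

190.63 kg muriate of potash, 680.40 kg product B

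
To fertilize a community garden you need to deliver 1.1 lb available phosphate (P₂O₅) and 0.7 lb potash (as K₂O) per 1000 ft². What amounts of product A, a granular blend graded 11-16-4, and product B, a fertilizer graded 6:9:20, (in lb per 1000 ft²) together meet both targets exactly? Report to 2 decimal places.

5.53 lb product A, 2.39 lb product B

Per-1000 ft² balance (a = product A, b = product B):
P₂O₅: 0.16·a + 0.09·b = 1.1
K₂O: 0.04·a + 0.2·b = 0.7
From row1: a = (1.1 − 0.09·b) / 0.16.
Into row2: 0.04·(1.1 − 0.09·b)/0.16 + 0.2·b = 0.7 → b = 2.39437, a = 5.52817.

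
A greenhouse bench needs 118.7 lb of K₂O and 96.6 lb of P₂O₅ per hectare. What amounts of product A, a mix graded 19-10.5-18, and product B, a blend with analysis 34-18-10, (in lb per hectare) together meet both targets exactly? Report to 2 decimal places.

534.52 lb product A, 224.86 lb product B

With a, b = lb per hectare of product A and product B:
K₂O: 0.18·a + 0.1·b = 118.7
P₂O₅: 0.105·a + 0.18·b = 96.6
From row1: a = (118.7 − 0.1·b) / 0.18.
Into row2: 0.105·(118.7 − 0.1·b)/0.18 + 0.18·b = 96.6 → b = 224.863, a = 534.521.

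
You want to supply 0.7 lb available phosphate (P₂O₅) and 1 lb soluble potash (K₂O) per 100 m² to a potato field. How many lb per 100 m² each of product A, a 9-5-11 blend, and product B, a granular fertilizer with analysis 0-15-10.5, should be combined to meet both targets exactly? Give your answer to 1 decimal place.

6.8 lb product A, 2.4 lb product B

With a, b = lb per 100 m² of product A and product B:
P₂O₅: 0.05·a + 0.15·b = 0.7
K₂O: 0.11·a + 0.105·b = 1
From row1: a = (0.7 − 0.15·b) / 0.05.
Into row2: 0.11·(0.7 − 0.15·b)/0.05 + 0.105·b = 1 → b = 2.4, a = 6.8.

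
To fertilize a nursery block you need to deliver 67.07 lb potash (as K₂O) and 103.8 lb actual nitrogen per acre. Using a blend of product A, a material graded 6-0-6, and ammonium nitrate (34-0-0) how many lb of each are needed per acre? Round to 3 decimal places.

Per-acre balance (a = product A, b = ammonium nitrate):
K₂O: 0.06·a + 0·b = 67.07
N: 0.06·a + 0.34·b = 103.8
Eliminate a: (row1) − 0.06/0.06·(row2) → -0.34·b = -36.73, so b = 108.0294.
Back-substitute: a = (67.07 − 0·108.0294) / 0.06 = 1117.8333.

1117.833 lb product A, 108.029 lb ammonium nitrate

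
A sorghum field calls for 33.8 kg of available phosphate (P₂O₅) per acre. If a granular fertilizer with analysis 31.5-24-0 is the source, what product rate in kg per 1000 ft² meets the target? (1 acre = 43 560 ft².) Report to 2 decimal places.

3.23 kg of product per thousand sq ft

Product per acre = 33.8 / 24% = 140.833 kg.
Convert to per 1000 ft²: 140.833 × 0.0229568 = 3.23309 kg.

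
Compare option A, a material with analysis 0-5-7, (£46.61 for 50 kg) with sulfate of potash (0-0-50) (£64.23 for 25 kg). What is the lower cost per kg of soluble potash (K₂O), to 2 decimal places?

option A: K₂O per bag = 50 × 7% = 3.5 kg; cost = 46.61 / 3.5 = £13.3171/kg K₂O.
sulfate of potash: K₂O per bag = 25 × 50% = 12.5 kg; cost = 64.23 / 12.5 = £5.1384/kg K₂O.
sulfate of potash is cheaper.

£5.14 per kg K₂O (sulfate of potash)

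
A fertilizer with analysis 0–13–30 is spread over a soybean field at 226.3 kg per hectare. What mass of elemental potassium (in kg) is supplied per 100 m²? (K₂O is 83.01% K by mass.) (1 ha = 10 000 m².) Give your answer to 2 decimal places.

K₂O per hectare = 226.3 × 30% = 67.89 kg.
Elemental K = 67.89 × 0.8301 = 56.3555 kg per hectare.
Convert to per 100 m²: 56.3555 × 0.01 = 0.563555 kg.

0.56 kg K per hundred sq m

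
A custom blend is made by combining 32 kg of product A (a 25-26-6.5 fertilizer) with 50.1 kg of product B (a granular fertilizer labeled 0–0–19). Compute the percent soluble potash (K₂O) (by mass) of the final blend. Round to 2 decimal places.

Total mass = 32 + 50.1 = 82.1 kg.
K₂O mass = 6.5%×32 + 19%×50.1 = 11.599 kg.
% K₂O = 11.599 / 82.1 = 14.1279%.

14.13% K₂O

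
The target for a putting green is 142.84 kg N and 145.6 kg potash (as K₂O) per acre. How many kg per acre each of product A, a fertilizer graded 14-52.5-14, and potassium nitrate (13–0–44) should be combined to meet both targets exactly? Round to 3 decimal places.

1012.018 kg product A, 8.903 kg potassium nitrate

With a, b = kg per acre of product A and potassium nitrate:
N: 0.14·a + 0.13·b = 142.84
K₂O: 0.14·a + 0.44·b = 145.6
Solving simultaneously: a = 1012.0184, b = 8.90323.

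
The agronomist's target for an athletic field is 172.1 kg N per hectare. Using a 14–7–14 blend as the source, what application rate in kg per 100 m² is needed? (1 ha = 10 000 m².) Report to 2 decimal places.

12.29 kg of product per hundred sq m

Product per hectare = 172.1 / 14% = 1229.29 kg.
Convert to per 100 m²: 1229.29 × 0.01 = 12.2929 kg.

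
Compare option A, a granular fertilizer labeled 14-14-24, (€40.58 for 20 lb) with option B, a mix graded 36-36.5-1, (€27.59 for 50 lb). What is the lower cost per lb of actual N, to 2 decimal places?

option A: N per bag = 20 × 14% = 2.8 lb; cost = 40.58 / 2.8 = €14.4929/lb N.
option B: N per bag = 50 × 36% = 18 lb; cost = 27.59 / 18 = €1.5328/lb N.
option B is cheaper.

€1.53 per lb N (option B)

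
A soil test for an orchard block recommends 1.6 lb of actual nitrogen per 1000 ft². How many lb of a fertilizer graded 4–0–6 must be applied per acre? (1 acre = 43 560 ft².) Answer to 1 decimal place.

Product per 1000 ft² = 1.6 / 4% = 40 lb.
Convert to per acre: 40 × 43.56 = 1742.4 lb.

1742.4 lb of product per acre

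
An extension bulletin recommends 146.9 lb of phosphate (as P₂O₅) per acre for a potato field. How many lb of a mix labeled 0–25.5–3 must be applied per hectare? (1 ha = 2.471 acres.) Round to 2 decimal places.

1423.49 lb of product per hectare

Product per acre = 146.9 / 25.5% = 576.078 lb.
Convert to per hectare: 576.078 × 2.471 = 1423.4898 lb.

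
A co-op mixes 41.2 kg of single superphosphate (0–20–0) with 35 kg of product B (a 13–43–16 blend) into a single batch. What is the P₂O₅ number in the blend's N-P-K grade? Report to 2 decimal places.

Total mass = 41.2 + 35 = 76.2 kg.
P₂O₅ mass = 20%×41.2 + 43%×35 = 23.29 kg.
% P₂O₅ = 23.29 / 76.2 = 30.5643%.

30.56% P₂O₅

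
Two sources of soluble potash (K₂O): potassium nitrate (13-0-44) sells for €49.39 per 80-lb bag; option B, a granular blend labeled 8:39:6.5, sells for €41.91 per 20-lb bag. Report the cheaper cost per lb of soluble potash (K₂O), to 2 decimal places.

potassium nitrate: K₂O per bag = 80 × 44% = 35.2 lb; cost = 49.39 / 35.2 = €1.4031/lb K₂O.
option B: K₂O per bag = 20 × 6.5% = 1.3 lb; cost = 41.91 / 1.3 = €32.2385/lb K₂O.
potassium nitrate is cheaper.

€1.40 per lb K₂O (potassium nitrate)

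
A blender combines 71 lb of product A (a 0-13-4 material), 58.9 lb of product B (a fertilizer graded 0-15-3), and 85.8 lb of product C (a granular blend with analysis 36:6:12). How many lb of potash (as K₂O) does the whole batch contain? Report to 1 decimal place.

K₂O mass = 4%×71 + 3%×58.9 + 12%×85.8 = 14.903 lb.

14.9 lb K₂O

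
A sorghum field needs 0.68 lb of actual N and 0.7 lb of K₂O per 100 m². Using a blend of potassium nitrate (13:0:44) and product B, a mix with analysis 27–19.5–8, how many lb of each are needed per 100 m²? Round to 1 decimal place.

1.2 lb potassium nitrate, 1.9 lb product B

Per-100 m² balance (a = potassium nitrate, b = product B):
N: 0.13·a + 0.27·b = 0.68
K₂O: 0.44·a + 0.08·b = 0.7
From row1: a = (0.68 − 0.27·b) / 0.13.
Into row2: 0.44·(0.68 − 0.27·b)/0.13 + 0.08·b = 0.7 → b = 1.92066, a = 1.2417.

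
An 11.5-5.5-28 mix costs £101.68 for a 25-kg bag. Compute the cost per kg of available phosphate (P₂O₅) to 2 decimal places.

£73.95 per kg P₂O₅

P₂O₅ in bag = 25 × 5.5% = 1.375 kg.
Cost per kg P₂O₅ = £101.68 / 1.375 = £73.9491.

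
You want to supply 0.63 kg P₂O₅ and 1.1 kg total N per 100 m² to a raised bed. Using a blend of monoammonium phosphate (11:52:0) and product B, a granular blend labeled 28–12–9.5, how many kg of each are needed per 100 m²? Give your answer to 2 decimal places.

With a, b = kg per 100 m² of monoammonium phosphate and product B:
P₂O₅: 0.52·a + 0.12·b = 0.63
N: 0.11·a + 0.28·b = 1.1
From row1: a = (0.63 − 0.12·b) / 0.52.
Into row2: 0.11·(0.63 − 0.12·b)/0.52 + 0.28·b = 1.1 → b = 3.79683, a = 0.335347.

0.34 kg monoammonium phosphate, 3.80 kg product B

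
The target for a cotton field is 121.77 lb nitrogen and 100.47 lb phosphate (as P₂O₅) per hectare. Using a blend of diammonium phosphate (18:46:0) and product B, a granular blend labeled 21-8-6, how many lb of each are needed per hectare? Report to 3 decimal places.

With a, b = lb per hectare of diammonium phosphate and product B:
N: 0.18·a + 0.21·b = 121.77
P₂O₅: 0.46·a + 0.08·b = 100.47
Eliminate a: (row1) − 0.18/0.46·(row2) → 0.178696·b = 82.4557, so b = 461.4307.
Back-substitute: a = (121.77 − 0.21·461.4307) / 0.18 = 138.1642.

138.164 lb diammonium phosphate, 461.431 lb product B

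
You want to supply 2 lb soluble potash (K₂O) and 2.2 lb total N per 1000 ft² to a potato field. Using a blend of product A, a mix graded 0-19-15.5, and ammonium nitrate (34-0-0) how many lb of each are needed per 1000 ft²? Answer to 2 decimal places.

With a, b = lb per 1000 ft² of product A and ammonium nitrate:
K₂O: 0.155·a + 0·b = 2
N: 0·a + 0.34·b = 2.2
Solving simultaneously: a = 12.9032, b = 6.47059.

12.90 lb product A, 6.47 lb ammonium nitrate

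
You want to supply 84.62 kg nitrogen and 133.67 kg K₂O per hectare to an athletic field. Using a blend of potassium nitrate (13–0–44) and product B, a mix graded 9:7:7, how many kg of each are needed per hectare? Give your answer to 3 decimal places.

200.226 kg potassium nitrate, 651.007 kg product B

Let a = kg of potassium nitrate, b = kg of product B (per hectare).
N: 0.13·a + 0.09·b = 84.62
K₂O: 0.44·a + 0.07·b = 133.67
From row1: a = (84.62 − 0.09·b) / 0.13.
Into row2: 0.44·(84.62 − 0.09·b)/0.13 + 0.07·b = 133.67 → b = 651.0066, a = 200.2262.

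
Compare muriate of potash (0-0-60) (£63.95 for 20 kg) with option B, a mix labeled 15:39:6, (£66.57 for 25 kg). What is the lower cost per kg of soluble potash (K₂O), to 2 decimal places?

muriate of potash: K₂O per bag = 20 × 60% = 12 kg; cost = 63.95 / 12 = £5.3292/kg K₂O.
option B: K₂O per bag = 25 × 6% = 1.5 kg; cost = 66.57 / 1.5 = £44.3800/kg K₂O.
muriate of potash is cheaper.

£5.33 per kg K₂O (muriate of potash)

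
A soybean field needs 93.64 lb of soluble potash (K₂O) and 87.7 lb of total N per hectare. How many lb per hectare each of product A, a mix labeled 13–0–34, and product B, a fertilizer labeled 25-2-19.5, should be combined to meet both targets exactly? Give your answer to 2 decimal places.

With a, b = lb per hectare of product A and product B:
K₂O: 0.34·a + 0.195·b = 93.64
N: 0.13·a + 0.25·b = 87.7
Eliminate b: (row1) − 0.195/0.25·(row2) → 0.2386·a = 25.234, so a = 105.759.
Then b = (87.7 − 0.13·105.759) / 0.25 = 295.806.

105.76 lb product A, 295.81 lb product B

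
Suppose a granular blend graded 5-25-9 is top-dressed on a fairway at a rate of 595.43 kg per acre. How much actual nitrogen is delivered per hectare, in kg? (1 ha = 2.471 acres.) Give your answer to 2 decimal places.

73.57 kg N per hectare

nitrogen per acre = 595.43 × 5% = 29.7715 kg.
Convert to per hectare: 29.7715 × 2.471 = 73.5654 kg.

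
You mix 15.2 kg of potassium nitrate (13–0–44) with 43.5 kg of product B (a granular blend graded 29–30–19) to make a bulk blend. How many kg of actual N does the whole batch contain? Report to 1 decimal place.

14.6 kg N

N mass = 13%×15.2 + 29%×43.5 = 14.591 kg.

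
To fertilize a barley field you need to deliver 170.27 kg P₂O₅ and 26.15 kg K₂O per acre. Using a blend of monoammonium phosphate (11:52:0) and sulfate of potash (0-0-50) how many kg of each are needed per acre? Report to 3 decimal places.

Per-acre balance (a = monoammonium phosphate, b = sulfate of potash):
P₂O₅: 0.52·a + 0·b = 170.27
K₂O: 0·a + 0.5·b = 26.15
Solving simultaneously: a = 327.4423, b = 52.3.

327.442 kg monoammonium phosphate, 52.300 kg sulfate of potash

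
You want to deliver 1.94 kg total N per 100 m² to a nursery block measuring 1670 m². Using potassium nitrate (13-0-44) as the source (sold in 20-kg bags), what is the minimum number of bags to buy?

Product per 100 m² = 1.94 / 13% = 14.9231 kg.
Total product = 14.9231 × 1670 / 100 = 249.215 kg.
Bags = ⌈249.215 / 20⌉ = 13.

13 bags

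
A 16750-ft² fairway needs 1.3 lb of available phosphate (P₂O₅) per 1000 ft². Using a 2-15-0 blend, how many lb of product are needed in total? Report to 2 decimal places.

145.17 lb

Product per 1000 ft² = 1.3 / 15% = 8.66667 lb.
Total product = 8.66667 × 16750 / 1000 = 145.167 lb.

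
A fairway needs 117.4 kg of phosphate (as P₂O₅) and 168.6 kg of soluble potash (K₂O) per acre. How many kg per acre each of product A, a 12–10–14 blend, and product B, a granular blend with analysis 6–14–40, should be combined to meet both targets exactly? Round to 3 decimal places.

With a, b = kg per acre of product A and product B:
P₂O₅: 0.1·a + 0.14·b = 117.4
K₂O: 0.14·a + 0.4·b = 168.6
From row1: a = (117.4 − 0.14·b) / 0.1.
Into row2: 0.14·(117.4 − 0.14·b)/0.1 + 0.4·b = 168.6 → b = 20.7843, a = 1144.90196.

1144.902 kg product A, 20.784 kg product B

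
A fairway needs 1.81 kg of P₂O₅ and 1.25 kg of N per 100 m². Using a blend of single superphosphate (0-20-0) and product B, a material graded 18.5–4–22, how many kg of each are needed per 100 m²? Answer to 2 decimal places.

7.70 kg single superphosphate, 6.76 kg product B

Per-100 m² balance (a = single superphosphate, b = product B):
P₂O₅: 0.2·a + 0.04·b = 1.81
N: 0·a + 0.185·b = 1.25
Solving simultaneously: a = 7.69865, b = 6.75676.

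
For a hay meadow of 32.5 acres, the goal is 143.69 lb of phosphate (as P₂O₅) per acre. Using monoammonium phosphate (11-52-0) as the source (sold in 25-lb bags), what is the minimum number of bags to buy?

360 bags

Product per acre = 143.69 / 52% = 276.327 lb.
Total product = 276.327 × 32.5 = 8980.62 lb.
Bags = ⌈8980.62 / 25⌉ = 360.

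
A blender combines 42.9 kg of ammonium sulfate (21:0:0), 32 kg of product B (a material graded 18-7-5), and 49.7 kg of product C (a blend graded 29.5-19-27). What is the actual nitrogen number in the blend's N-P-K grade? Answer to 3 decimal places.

Total mass = 42.9 + 32 + 49.7 = 124.6 kg.
N mass = 21%×42.9 + 18%×32 + 29.5%×49.7 = 29.4305 kg.
% N = 29.4305 / 124.6 = 23.61998%.

23.620% N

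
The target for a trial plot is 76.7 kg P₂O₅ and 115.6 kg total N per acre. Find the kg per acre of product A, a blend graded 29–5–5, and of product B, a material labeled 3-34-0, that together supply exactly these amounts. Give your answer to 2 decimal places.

Let a = kg of product A, b = kg of product B (per acre).
P₂O₅: 0.05·a + 0.34·b = 76.7
N: 0.29·a + 0.03·b = 115.6
From row1: a = (76.7 − 0.34·b) / 0.05.
Into row2: 0.29·(76.7 − 0.34·b)/0.05 + 0.03·b = 115.6 → b = 169.547, a = 381.081.

381.08 kg product A, 169.55 kg product B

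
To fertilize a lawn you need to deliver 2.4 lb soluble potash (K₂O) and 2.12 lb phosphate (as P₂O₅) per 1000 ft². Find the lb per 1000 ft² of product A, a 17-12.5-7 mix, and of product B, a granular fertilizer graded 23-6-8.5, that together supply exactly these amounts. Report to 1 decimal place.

5.6 lb product A, 23.6 lb product B

With a, b = lb per 1000 ft² of product A and product B:
K₂O: 0.07·a + 0.085·b = 2.4
P₂O₅: 0.125·a + 0.06·b = 2.12
From row1: a = (2.4 − 0.085·b) / 0.07.
Into row2: 0.125·(2.4 − 0.085·b)/0.07 + 0.06·b = 2.12 → b = 23.5953, a = 5.63424.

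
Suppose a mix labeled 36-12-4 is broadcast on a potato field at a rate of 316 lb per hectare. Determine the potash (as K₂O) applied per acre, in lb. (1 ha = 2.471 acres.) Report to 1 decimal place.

5.1 lb K₂O per acre

K₂O per hectare = 316 × 4% = 12.64 lb.
Convert to per acre: 12.64 × 0.404694 = 5.11534 lb.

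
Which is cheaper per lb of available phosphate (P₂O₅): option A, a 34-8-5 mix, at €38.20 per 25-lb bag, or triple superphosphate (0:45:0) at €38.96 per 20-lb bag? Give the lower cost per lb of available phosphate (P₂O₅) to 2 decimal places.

€4.33 per lb P₂O₅ (triple superphosphate)

option A: P₂O₅ per bag = 25 × 8% = 2 lb; cost = 38.20 / 2 = €19.1000/lb P₂O₅.
triple superphosphate: P₂O₅ per bag = 20 × 45% = 9 lb; cost = 38.96 / 9 = €4.3289/lb P₂O₅.
triple superphosphate is cheaper.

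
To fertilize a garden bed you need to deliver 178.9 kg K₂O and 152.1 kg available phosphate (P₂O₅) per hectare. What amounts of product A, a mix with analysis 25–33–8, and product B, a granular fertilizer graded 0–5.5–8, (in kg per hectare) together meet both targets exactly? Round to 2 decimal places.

105.84 kg product A, 2130.41 kg product B

Per-hectare balance (a = product A, b = product B):
K₂O: 0.08·a + 0.08·b = 178.9
P₂O₅: 0.33·a + 0.055·b = 152.1
Solving simultaneously: a = 105.841, b = 2130.409.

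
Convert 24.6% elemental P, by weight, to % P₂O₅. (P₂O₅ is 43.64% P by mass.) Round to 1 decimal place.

56.4% P₂O₅

%P₂O₅ = 24.6 / 0.4364 = 56.3703%.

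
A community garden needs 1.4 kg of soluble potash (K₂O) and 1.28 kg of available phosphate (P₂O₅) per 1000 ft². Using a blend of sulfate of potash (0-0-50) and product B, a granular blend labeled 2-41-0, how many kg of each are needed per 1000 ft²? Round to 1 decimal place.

With a, b = kg per 1000 ft² of sulfate of potash and product B:
K₂O: 0.5·a + 0·b = 1.4
P₂O₅: 0·a + 0.41·b = 1.28
Solving simultaneously: a = 2.8, b = 3.12195.

2.8 kg sulfate of potash, 3.1 kg product B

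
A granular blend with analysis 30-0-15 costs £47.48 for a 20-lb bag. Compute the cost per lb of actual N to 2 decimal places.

N in bag = 20 × 30% = 6 lb.
Cost per lb N = £47.48 / 6 = £7.9133.

£7.91 per lb N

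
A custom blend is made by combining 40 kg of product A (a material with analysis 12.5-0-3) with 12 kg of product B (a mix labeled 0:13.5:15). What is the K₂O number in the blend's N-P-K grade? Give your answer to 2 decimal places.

5.77% K₂O

Total mass = 40 + 12 = 52 kg.
K₂O mass = 3%×40 + 15%×12 = 3 kg.
% K₂O = 3 / 52 = 5.76923%.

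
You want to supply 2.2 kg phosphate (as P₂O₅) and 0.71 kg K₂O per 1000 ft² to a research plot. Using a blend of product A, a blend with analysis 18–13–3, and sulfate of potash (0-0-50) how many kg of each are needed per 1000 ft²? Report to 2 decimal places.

Per-1000 ft² balance (a = product A, b = sulfate of potash):
P₂O₅: 0.13·a + 0·b = 2.2
K₂O: 0.03·a + 0.5·b = 0.71
Eliminate a: (row1) − 0.13/0.03·(row2) → -2.16667·b = -0.876667, so b = 0.404615.
Back-substitute: a = (2.2 − 0·0.404615) / 0.13 = 16.9231.

16.92 kg product A, 0.40 kg sulfate of potash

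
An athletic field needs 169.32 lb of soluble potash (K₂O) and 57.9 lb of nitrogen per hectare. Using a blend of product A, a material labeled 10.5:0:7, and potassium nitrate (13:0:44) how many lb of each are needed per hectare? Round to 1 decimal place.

93.4 lb product A, 370.0 lb potassium nitrate

With a, b = lb per hectare of product A and potassium nitrate:
K₂O: 0.07·a + 0.44·b = 169.32
N: 0.105·a + 0.13·b = 57.9
From row1: a = (169.32 − 0.44·b) / 0.07.
Into row2: 0.105·(169.32 − 0.44·b)/0.07 + 0.13·b = 57.9 → b = 369.962, a = 93.3801.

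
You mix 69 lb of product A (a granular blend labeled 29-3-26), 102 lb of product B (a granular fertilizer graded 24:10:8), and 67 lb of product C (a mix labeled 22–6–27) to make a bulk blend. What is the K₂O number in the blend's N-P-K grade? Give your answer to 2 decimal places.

Total mass = 69 + 102 + 67 = 238 lb.
K₂O mass = 26%×69 + 8%×102 + 27%×67 = 44.19 lb.
% K₂O = 44.19 / 238 = 18.5672%.

18.57% K₂O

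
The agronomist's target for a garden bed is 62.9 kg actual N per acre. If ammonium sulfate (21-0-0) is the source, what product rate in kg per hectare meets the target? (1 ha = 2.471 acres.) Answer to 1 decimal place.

740.1 kg of product per hectare

Product per acre = 62.9 / 21% = 299.524 kg.
Convert to per hectare: 299.524 × 2.471 = 740.123 kg.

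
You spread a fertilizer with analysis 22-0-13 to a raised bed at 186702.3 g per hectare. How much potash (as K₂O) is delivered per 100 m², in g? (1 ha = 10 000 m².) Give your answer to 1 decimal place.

K₂O per hectare = 186702.3 × 13% = 24271.3 g.
Convert to per 100 m²: 24271.3 × 0.01 = 242.713 g.

242.7 g K₂O per hundred sq m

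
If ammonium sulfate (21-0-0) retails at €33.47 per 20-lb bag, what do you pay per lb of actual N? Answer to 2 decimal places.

N in bag = 20 × 21% = 4.2 lb.
Cost per lb N = €33.47 / 4.2 = €7.9690.

€7.97 per lb N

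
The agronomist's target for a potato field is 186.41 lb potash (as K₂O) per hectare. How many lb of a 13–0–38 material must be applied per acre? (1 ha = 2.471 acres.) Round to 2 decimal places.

198.52 lb of product per acre

Product per hectare = 186.41 / 38% = 490.553 lb.
Convert to per acre: 490.553 × 0.404694 = 198.524 lb.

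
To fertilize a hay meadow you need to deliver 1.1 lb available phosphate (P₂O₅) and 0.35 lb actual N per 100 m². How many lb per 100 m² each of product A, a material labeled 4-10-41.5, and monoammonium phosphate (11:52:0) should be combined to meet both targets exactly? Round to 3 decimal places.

Per-100 m² balance (a = product A, b = monoammonium phosphate):
P₂O₅: 0.1·a + 0.52·b = 1.1
N: 0.04·a + 0.11·b = 0.35
Eliminate b: (row1) − 0.52/0.11·(row2) → -0.0890909·a = -0.554545, so a = 6.22449.
Then b = (0.35 − 0.04·6.22449) / 0.11 = 0.918367.

6.224 lb product A, 0.918 lb monoammonium phosphate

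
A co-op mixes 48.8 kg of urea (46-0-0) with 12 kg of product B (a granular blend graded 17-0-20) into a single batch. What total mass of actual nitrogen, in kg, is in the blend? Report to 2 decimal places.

N mass = 46%×48.8 + 17%×12 = 24.488 kg.

24.49 kg N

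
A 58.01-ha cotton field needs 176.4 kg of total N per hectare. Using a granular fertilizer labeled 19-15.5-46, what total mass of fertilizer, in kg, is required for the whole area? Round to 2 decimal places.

53857.71 kg

Product per hectare = 176.4 / 19% = 928.421 kg.
Total product = 928.421 × 58.01 = 53857.705 kg.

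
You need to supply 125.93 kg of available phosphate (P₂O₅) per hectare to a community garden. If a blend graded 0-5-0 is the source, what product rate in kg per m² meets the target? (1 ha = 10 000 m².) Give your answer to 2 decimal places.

0.25 kg of product per sq m

Product per hectare = 125.93 / 5% = 2518.6 kg.
Convert to per m²: 2518.6 × 0.0001 = 0.25186 kg.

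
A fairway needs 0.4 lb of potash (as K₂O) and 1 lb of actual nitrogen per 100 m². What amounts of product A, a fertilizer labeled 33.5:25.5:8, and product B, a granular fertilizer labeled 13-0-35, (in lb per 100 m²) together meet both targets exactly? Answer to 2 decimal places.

2.79 lb product A, 0.51 lb product B

Per-100 m² balance (a = product A, b = product B):
K₂O: 0.08·a + 0.35·b = 0.4
N: 0.335·a + 0.13·b = 1
Solving simultaneously: a = 2.78896, b = 0.505381.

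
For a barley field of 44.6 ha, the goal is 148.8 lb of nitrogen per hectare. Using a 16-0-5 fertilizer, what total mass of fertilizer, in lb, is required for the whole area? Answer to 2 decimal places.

41478.00 lb

Product per hectare = 148.8 / 16% = 930 lb.
Total product = 930 × 44.6 = 41478 lb.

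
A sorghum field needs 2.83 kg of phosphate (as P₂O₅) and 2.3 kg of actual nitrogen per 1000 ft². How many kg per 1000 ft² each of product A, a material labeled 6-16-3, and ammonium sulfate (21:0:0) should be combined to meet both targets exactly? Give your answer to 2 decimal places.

17.69 kg product A, 5.90 kg ammonium sulfate

Let a = kg of product A, b = kg of ammonium sulfate (per 1000 ft²).
P₂O₅: 0.16·a + 0·b = 2.83
N: 0.06·a + 0.21·b = 2.3
From row1: a = (2.83 − 0·b) / 0.16.
Into row2: 0.06·(2.83 − 0·b)/0.16 + 0.21·b = 2.3 → b = 5.89881, a = 17.6875.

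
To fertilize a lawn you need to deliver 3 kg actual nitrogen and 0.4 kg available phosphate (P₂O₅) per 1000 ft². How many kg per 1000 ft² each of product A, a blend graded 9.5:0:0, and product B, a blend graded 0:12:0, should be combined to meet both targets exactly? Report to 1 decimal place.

Per-1000 ft² balance (a = product A, b = product B):
N: 0.095·a + 0·b = 3
P₂O₅: 0·a + 0.12·b = 0.4
Solving simultaneously: a = 31.5789, b = 3.33333.

31.6 kg product A, 3.3 kg product B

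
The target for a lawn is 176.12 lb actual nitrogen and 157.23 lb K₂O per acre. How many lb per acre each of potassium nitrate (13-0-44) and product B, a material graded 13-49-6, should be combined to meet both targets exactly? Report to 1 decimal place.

Let a = lb of potassium nitrate, b = lb of product B (per acre).
N: 0.13·a + 0.13·b = 176.12
K₂O: 0.44·a + 0.06·b = 157.23
Eliminate a: (row1) − 0.13/0.44·(row2) → 0.112273·b = 129.666, so b = 1154.92.
Back-substitute: a = (176.12 − 0.13·1154.92) / 0.13 = 199.852.

199.9 lb potassium nitrate, 1154.9 lb product B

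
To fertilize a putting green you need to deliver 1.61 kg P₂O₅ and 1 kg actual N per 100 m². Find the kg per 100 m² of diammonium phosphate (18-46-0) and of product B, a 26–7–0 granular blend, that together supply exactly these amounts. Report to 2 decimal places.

Per-100 m² balance (a = diammonium phosphate, b = product B):
P₂O₅: 0.46·a + 0.07·b = 1.61
N: 0.18·a + 0.26·b = 1
From row1: a = (1.61 − 0.07·b) / 0.46.
Into row2: 0.18·(1.61 − 0.07·b)/0.46 + 0.26·b = 1 → b = 1.59065, a = 3.25794.

3.26 kg diammonium phosphate, 1.59 kg product B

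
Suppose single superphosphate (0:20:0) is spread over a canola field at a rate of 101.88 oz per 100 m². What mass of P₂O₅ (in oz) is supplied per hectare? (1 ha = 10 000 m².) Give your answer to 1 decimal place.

2037.6 oz P₂O₅ per hectare

P₂O₅ per 100 m² = 101.88 × 20% = 20.376 oz.
Convert to per hectare: 20.376 × 100 = 2037.6 oz.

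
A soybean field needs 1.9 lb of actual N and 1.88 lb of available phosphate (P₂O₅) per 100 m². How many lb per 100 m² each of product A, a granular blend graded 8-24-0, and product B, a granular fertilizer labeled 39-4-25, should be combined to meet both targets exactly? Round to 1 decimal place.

With a, b = lb per 100 m² of product A and product B:
N: 0.08·a + 0.39·b = 1.9
P₂O₅: 0.24·a + 0.04·b = 1.88
From row1: a = (1.9 − 0.39·b) / 0.08.
Into row2: 0.24·(1.9 − 0.39·b)/0.08 + 0.04·b = 1.88 → b = 3.38053, a = 7.26991.

7.3 lb product A, 3.4 lb product B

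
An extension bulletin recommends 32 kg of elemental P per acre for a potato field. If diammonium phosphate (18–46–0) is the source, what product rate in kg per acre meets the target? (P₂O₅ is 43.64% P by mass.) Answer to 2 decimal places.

As P₂O₅: 32 / 0.4364 = 73.3272 kg per acre.
Product per acre = 73.3272 / 46% = 159.407 kg.

159.41 kg of product per acre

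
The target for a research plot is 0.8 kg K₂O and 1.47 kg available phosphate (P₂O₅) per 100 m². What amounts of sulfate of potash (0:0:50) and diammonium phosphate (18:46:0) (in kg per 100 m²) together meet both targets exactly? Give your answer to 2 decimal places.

1.60 kg sulfate of potash, 3.20 kg diammonium phosphate

Let a = kg of sulfate of potash, b = kg of diammonium phosphate (per 100 m²).
K₂O: 0.5·a + 0·b = 0.8
P₂O₅: 0·a + 0.46·b = 1.47
Solving simultaneously: a = 1.6, b = 3.19565.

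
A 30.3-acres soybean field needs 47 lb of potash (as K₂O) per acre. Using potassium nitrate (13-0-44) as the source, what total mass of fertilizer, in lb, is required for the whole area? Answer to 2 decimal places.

3236.59 lb

Product per acre = 47 / 44% = 106.818 lb.
Total product = 106.818 × 30.3 = 3236.591 lb.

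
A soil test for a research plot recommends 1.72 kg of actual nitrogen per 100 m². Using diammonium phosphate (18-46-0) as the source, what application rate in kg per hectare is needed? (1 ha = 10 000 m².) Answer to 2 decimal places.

955.56 kg of product per hectare

Product per 100 m² = 1.72 / 18% = 9.55556 kg.
Convert to per hectare: 9.55556 × 100 = 955.556 kg.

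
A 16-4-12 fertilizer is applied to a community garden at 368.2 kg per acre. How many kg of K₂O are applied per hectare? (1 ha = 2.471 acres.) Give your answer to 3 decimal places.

K₂O per acre = 368.2 × 12% = 44.184 kg.
Convert to per hectare: 44.184 × 2.471 = 109.1787 kg.

109.179 kg K₂O per hectare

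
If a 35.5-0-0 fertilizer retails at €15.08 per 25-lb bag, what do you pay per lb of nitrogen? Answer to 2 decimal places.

N in bag = 25 × 35.5% = 8.875 lb.
Cost per lb N = €15.08 / 8.875 = €1.6992.

€1.70 per lb N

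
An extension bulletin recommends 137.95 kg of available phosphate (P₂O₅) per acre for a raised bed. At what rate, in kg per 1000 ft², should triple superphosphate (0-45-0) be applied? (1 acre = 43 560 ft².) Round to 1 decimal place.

7.0 kg of product per thousand sq ft

Product per acre = 137.95 / 45% = 306.556 kg.
Convert to per 1000 ft²: 306.556 × 0.0229568 = 7.03755 kg.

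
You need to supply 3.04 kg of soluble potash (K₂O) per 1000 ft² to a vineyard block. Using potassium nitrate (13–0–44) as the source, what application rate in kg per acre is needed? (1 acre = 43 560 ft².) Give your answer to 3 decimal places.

300.960 kg of product per acre

Product per 1000 ft² = 3.04 / 44% = 6.90909 kg.
Convert to per acre: 6.90909 × 43.56 = 300.96 kg.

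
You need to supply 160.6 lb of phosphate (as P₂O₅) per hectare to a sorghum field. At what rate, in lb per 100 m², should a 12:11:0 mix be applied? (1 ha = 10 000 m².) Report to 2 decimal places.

Product per hectare = 160.6 / 11% = 1460 lb.
Convert to per 100 m²: 1460 × 0.01 = 14.6 lb.

14.60 lb of product per hundred sq m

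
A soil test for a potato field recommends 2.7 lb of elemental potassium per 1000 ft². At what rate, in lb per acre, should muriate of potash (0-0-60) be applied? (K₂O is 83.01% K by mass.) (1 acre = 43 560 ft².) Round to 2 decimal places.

As K₂O: 2.7 / 0.8301 = 3.25262 lb per 1000 ft².
Product per 1000 ft² = 3.25262 / 60% = 5.42103 lb.
Convert to per acre: 5.42103 × 43.56 = 236.1402 lb.

236.14 lb of product per acre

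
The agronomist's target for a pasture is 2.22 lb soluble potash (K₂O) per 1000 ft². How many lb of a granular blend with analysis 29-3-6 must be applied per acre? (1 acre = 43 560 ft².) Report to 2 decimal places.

1611.72 lb of product per acre

Product per 1000 ft² = 2.22 / 6% = 37 lb.
Convert to per acre: 37 × 43.56 = 1611.72 lb.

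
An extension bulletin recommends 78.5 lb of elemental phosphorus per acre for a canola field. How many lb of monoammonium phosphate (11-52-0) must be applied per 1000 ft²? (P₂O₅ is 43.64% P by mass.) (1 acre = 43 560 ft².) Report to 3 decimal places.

7.941 lb of product per thousand sq ft

As P₂O₅: 78.5 / 0.4364 = 179.881 lb per acre.
Product per acre = 179.881 / 52% = 345.925 lb.
Convert to per 1000 ft²: 345.925 × 0.0229568 = 7.94134 lb.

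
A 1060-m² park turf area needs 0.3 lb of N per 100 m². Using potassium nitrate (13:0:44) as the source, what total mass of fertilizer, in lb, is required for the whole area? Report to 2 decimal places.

Product per 100 m² = 0.3 / 13% = 2.30769 lb.
Total product = 2.30769 × 1060 / 100 = 24.4615 lb.

24.46 lb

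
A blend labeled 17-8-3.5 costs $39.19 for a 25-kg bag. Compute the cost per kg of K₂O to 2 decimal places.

K₂O in bag = 25 × 3.5% = 0.875 kg.
Cost per kg K₂O = $39.19 / 0.875 = $44.7886.

$44.79 per kg K₂O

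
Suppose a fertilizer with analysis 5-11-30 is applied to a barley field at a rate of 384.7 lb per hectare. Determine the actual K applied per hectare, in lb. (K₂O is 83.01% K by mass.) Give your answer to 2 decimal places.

K₂O per hectare = 384.7 × 30% = 115.41 lb.
Elemental K = 115.41 × 0.8301 = 95.8018 lb per hectare.

95.80 lb K per hectare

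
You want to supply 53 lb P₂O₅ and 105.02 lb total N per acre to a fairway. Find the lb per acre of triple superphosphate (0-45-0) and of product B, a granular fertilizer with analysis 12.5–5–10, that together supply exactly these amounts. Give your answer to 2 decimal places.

With a, b = lb per acre of triple superphosphate and product B:
P₂O₅: 0.45·a + 0.05·b = 53
N: 0·a + 0.125·b = 105.02
Solving simultaneously: a = 24.4267, b = 840.16.

24.43 lb triple superphosphate, 840.16 lb product B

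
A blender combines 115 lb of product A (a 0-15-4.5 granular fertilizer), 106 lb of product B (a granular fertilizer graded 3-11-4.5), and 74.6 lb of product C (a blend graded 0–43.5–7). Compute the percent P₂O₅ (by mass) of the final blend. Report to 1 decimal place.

Total mass = 115 + 106 + 74.6 = 295.6 lb.
P₂O₅ mass = 15%×115 + 11%×106 + 43.5%×74.6 = 61.361 lb.
% P₂O₅ = 61.361 / 295.6 = 20.7581%.

20.8% P₂O₅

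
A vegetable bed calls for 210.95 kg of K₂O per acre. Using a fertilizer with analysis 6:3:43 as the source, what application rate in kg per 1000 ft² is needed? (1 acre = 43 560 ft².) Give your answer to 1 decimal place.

11.3 kg of product per thousand sq ft

Product per acre = 210.95 / 43% = 490.581 kg.
Convert to per 1000 ft²: 490.581 × 0.0229568 = 11.2622 kg.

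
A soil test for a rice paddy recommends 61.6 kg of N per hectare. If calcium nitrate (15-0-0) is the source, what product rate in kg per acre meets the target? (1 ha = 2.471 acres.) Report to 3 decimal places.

Product per hectare = 61.6 / 15% = 410.667 kg.
Convert to per acre: 410.667 × 0.404694 = 166.1945 kg.

166.195 kg of product per acre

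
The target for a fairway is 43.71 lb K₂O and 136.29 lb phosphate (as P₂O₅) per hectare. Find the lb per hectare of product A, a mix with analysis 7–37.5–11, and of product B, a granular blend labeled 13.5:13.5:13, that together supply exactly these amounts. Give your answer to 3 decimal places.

348.580 lb product A, 41.279 lb product B

With a, b = lb per hectare of product A and product B:
K₂O: 0.11·a + 0.13·b = 43.71
P₂O₅: 0.375·a + 0.135·b = 136.29
Eliminate a: (row1) − 0.11/0.375·(row2) → 0.0904·b = 3.7316, so b = 41.2788.
Back-substitute: a = (43.71 − 0.13·41.2788) / 0.11 = 348.5796.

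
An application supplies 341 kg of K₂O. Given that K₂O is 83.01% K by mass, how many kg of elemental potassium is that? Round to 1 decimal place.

283.1 kg K

K = 341 × 0.8301 = 283.064 kg.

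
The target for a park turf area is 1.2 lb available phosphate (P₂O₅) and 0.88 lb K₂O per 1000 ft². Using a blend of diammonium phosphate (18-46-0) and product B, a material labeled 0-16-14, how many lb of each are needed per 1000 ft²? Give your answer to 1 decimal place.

0.4 lb diammonium phosphate, 6.3 lb product B

Per-1000 ft² balance (a = diammonium phosphate, b = product B):
P₂O₅: 0.46·a + 0.16·b = 1.2
K₂O: 0·a + 0.14·b = 0.88
Solving simultaneously: a = 0.42236, b = 6.28571.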